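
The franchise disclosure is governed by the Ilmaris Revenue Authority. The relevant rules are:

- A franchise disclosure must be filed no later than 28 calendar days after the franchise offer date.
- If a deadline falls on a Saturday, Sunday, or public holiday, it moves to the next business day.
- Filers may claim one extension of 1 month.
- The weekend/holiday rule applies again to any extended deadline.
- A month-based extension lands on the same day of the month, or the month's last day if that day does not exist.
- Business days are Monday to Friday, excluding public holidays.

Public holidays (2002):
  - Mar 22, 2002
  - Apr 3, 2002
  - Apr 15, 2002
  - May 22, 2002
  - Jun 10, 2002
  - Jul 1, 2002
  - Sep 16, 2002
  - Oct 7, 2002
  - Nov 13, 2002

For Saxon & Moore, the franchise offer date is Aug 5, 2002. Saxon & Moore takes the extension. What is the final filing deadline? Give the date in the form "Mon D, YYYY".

Oct 2, 2002

Adding 28 calendar days to Aug 5, 2002 gives Sep 2, 2002.
Since Sep 2, 2002 is a Monday and not a holiday, the date is unchanged.
The 1 month extension carries Sep 2, 2002 to Oct 2, 2002.
Oct 2, 2002 is a Wednesday and not a listed holiday, so it stands.
Final deadline: Oct 2, 2002.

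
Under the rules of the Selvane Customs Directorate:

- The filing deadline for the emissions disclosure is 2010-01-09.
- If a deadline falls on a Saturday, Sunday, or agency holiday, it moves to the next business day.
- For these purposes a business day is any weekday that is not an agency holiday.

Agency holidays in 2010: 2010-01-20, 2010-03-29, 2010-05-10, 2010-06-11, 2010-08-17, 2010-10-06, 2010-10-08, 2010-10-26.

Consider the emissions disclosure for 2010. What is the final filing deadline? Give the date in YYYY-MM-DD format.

Start from the fixed due date, 2010-01-09.
2010-01-09 is a Saturday, so it moves to the next business day, 2010-01-11 (Monday).
Final deadline: 2010-01-11.

2010-01-11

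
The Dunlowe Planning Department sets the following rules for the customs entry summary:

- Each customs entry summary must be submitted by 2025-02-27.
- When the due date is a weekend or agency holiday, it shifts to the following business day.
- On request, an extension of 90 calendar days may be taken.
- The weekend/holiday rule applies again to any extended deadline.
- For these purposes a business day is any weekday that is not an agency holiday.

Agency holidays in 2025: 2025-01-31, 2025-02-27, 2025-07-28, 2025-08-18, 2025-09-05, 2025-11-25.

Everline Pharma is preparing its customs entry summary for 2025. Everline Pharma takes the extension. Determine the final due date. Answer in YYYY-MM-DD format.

2025-05-29

Start from the fixed due date, 2025-02-27.
2025-02-27 is a listed holiday, so it moves to the next business day, 2025-02-28 (Friday).
The 90-calendar-day extension moves the deadline from 2025-02-28 to 2025-05-29.
2025-05-29 falls on a Thursday, which is a business day, so no adjustment is needed.
So the filing is due 2025-05-29.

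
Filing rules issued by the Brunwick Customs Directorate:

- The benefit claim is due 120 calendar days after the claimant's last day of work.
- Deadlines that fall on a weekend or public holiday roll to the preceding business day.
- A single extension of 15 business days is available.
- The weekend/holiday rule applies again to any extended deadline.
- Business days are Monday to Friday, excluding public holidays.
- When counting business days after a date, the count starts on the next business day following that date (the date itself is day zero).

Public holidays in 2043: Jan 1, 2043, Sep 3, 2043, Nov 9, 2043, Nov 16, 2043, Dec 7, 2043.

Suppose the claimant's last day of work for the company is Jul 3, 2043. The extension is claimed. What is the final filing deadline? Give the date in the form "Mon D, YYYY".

120 calendar days after Jul 3, 2043 is Oct 31, 2043.
Oct 31, 2043 falls on a Saturday. Rolling to the preceding business day gives Oct 30, 2043, a Friday.
Applying the 15-business-day extension: 15 business days after Oct 30, 2043 is Nov 24, 2043.
Since Nov 24, 2043 is a Tuesday and not a holiday, the date is unchanged.
Deadline: Nov 24, 2043.

Nov 24, 2043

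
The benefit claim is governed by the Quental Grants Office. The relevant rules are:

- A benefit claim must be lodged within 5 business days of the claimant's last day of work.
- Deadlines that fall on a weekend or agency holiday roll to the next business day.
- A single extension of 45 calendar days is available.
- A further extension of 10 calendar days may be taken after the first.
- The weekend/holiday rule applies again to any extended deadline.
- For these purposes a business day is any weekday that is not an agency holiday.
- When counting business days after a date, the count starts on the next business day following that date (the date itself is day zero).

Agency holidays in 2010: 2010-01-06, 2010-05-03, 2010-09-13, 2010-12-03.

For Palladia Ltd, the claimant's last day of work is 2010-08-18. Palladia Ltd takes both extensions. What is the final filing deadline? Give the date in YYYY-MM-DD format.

2010-10-21

Starting the day after 2010-08-18 and counting 5 business days lands on 2010-08-25.
2010-08-25 is a Wednesday and not a listed holiday, so it stands.
Applying the 45-calendar-day extension: 2010-08-25 + 45 days = 2010-10-09.
2010-10-09 falls on a Saturday. Rolling to the next business day gives 2010-10-11, a Monday.
Applying the 10-calendar-day extension: 2010-10-11 + 10 days = 2010-10-21.
Since 2010-10-21 is a Thursday and not a holiday, the date is unchanged.
So the filing is due 2010-10-21.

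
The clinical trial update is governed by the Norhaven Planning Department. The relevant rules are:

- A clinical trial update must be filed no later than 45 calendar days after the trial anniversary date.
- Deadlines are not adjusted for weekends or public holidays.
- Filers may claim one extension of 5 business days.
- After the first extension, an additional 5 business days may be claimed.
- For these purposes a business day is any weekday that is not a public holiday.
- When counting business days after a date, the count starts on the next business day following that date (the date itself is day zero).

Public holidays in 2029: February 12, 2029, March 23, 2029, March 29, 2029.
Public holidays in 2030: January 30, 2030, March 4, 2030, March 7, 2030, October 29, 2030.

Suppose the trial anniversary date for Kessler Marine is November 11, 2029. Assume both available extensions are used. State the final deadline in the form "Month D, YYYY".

Adding 45 calendar days to November 11, 2029 gives December 26, 2029.
December 26, 2029 is a Wednesday; no weekend or holiday adjustment applies.
The 5-business-day extension runs from December 26, 2029 to January 2, 2030.
January 2, 2030 is a Wednesday; no weekend or holiday adjustment applies.
The 5-business-day extension runs from January 2, 2030 to January 9, 2030.
January 9, 2030 falls on a Wednesday. The rules make no weekend/holiday allowance, so it remains January 9, 2030.
Deadline: January 9, 2030.

January 9, 2030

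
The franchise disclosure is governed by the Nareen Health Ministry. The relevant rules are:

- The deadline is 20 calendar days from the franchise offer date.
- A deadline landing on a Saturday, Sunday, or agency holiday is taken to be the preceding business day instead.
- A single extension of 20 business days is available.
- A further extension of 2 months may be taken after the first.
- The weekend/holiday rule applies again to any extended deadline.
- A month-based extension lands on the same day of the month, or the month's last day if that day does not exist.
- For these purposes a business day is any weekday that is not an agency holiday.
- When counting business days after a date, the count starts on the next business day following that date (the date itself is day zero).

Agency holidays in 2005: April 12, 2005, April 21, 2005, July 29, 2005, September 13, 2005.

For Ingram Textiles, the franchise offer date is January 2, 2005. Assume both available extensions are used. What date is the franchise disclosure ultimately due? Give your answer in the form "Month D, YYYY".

From January 2, 2005, 20 calendar days later is January 22, 2005.
Because January 22, 2005 is a Saturday, the deadline becomes January 21, 2005 (Friday).
The 20-business-day extension runs from January 21, 2005 to February 18, 2005.
February 18, 2005 falls on a Friday, which is a business day, so no adjustment is needed.
Applying the 2 months extension: 2 months after February 18, 2005 is April 18, 2005.
April 18, 2005 is a Monday and not a listed holiday, so it stands.
Final deadline: April 18, 2005.

April 18, 2005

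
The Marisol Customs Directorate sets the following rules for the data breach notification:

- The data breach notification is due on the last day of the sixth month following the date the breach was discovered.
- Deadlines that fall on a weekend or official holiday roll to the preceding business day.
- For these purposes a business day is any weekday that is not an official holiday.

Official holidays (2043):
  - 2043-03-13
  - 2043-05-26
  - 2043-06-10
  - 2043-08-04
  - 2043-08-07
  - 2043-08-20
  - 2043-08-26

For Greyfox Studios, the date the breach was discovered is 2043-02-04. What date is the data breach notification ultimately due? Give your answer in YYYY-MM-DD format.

The sixth month after 2043-02-04 is August 2043, whose last day is 2043-08-31.
Since 2043-08-31 is a Monday and not a holiday, the date is unchanged.
The final due date is 2043-08-31.

2043-08-31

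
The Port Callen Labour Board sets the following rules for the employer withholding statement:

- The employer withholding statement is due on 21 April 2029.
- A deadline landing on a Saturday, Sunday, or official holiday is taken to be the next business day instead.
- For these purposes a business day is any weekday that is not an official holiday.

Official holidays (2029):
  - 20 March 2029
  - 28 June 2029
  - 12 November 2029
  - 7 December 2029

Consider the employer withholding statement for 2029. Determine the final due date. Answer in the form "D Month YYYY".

23 April 2029

Start from the fixed due date, 21 April 2029.
21 April 2029 falls on a Saturday. Rolling to the next business day gives 23 April 2029, a Monday.
The final due date is 23 April 2029.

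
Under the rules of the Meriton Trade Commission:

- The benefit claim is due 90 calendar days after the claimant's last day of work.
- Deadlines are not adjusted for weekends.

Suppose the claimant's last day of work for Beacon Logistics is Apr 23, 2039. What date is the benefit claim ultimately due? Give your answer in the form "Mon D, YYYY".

Jul 22, 2039

Adding 90 calendar days to Apr 23, 2039 gives Jul 22, 2039.
Jul 22, 2039 falls on a Friday. The rules make no weekend/holiday allowance, so it remains Jul 22, 2039.
The final due date is Jul 22, 2039.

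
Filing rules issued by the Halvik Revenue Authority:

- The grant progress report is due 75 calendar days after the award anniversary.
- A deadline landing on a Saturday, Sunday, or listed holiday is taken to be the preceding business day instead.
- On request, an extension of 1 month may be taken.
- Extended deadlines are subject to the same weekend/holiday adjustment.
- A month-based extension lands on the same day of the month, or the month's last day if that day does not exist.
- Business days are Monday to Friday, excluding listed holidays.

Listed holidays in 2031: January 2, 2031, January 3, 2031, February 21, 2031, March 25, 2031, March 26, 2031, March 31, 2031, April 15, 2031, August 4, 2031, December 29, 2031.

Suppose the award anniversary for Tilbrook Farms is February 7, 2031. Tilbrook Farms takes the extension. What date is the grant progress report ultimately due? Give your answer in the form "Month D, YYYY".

75 calendar days after February 7, 2031 is April 23, 2031.
April 23, 2031 (Wednesday) is already a business day.
Applying the 1 month extension: 1 month after April 23, 2031 is May 23, 2031.
May 23, 2031 (Friday) is already a business day.
The final due date is May 23, 2031.

May 23, 2031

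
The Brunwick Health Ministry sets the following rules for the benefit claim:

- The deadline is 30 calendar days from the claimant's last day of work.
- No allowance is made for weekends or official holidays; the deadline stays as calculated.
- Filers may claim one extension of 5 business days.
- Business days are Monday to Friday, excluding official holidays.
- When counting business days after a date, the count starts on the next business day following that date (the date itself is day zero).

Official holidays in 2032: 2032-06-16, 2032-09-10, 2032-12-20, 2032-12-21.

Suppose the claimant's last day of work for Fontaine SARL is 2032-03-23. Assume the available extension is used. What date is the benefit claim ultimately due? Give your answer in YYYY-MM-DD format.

30 calendar days after 2032-03-23 is 2032-04-22.
No adjustment is made for weekends or holidays, so 2032-04-22 stands.
Applying the 5-business-day extension: 5 business days after 2032-04-22 is 2032-04-29.
2032-04-29 falls on a Thursday. The rules make no weekend/holiday allowance, so it remains 2032-04-29.
The final due date is 2032-04-29.

2032-04-29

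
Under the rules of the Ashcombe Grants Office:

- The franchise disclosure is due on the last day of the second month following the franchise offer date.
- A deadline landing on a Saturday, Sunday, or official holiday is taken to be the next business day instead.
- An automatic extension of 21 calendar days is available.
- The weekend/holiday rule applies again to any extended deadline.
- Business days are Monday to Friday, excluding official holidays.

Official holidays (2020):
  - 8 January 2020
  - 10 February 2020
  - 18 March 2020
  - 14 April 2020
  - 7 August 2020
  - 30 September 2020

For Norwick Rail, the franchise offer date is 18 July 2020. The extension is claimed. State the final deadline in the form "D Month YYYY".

22 October 2020

2 months after 18 July 2020 falls in September 2020; the last day of that month is 30 September 2020.
30 September 2020 is a listed holiday, so it moves to the next business day, 1 October 2020 (Thursday).
Applying the 21-calendar-day extension: 1 October 2020 + 21 days = 22 October 2020.
Since 22 October 2020 is a Thursday and not a holiday, the date is unchanged.
Deadline: 22 October 2020.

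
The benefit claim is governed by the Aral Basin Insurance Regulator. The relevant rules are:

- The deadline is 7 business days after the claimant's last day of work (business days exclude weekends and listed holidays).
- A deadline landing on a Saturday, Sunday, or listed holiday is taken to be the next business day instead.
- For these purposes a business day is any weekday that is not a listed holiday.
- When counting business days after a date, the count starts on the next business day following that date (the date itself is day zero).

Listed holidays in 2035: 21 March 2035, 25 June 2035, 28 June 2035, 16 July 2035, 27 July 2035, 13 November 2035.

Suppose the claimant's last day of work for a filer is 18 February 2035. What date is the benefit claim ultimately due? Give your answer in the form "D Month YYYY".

7 business days after 18 February 2035, excluding weekends and holidays, is 27 February 2035.
27 February 2035 is a Tuesday and not a listed holiday, so it stands.
So the filing is due 27 February 2035.

27 February 2035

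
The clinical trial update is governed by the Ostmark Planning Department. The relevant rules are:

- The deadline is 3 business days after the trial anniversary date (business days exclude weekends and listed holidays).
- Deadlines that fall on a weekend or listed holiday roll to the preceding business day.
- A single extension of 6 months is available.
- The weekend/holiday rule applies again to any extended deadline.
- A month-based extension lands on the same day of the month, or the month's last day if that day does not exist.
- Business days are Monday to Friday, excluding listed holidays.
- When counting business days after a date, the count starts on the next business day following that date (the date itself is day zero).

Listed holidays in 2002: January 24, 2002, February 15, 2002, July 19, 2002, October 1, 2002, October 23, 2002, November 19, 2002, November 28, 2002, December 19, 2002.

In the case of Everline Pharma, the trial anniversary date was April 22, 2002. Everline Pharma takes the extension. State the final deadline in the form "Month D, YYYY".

October 25, 2002

Starting the day after April 22, 2002 and counting 3 business days lands on April 25, 2002.
April 25, 2002 is a Thursday and not a listed holiday, so it stands.
Add 6 months to April 25, 2002: October 25, 2002.
October 25, 2002 falls on a Friday, which is a business day, so no adjustment is needed.
The final due date is October 25, 2002.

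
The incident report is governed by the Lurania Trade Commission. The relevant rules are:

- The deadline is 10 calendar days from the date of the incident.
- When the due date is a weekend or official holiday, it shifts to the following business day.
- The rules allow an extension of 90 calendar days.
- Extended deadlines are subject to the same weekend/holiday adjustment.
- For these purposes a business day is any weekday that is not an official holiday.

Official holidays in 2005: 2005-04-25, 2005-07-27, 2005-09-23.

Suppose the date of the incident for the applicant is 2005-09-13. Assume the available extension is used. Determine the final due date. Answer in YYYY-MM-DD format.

Trigger date 2005-09-13 + 10 calendar days = 2005-09-23.
2005-09-23 is a listed holiday; the next business day is 2005-09-26 (Monday).
The 90-calendar-day extension moves the deadline from 2005-09-26 to 2005-12-25.
2005-12-25 is a Sunday, so it moves to the next business day, 2005-12-26 (Monday).
Final deadline: 2005-12-26.

2005-12-26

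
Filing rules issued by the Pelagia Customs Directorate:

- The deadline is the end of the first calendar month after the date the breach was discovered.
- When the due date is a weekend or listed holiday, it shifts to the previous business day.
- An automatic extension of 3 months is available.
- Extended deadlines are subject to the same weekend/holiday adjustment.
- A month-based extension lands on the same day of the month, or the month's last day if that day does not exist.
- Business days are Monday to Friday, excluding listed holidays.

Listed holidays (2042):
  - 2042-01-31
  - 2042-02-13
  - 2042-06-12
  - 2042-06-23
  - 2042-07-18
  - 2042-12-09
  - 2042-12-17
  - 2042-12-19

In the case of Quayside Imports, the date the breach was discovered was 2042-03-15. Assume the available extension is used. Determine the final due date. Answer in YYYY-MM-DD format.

2042-07-30

The first month after 2042-03-15 is April 2042, whose last day is 2042-04-30.
2042-04-30 (Wednesday) is already a business day.
Applying the 3 months extension: 3 months after 2042-04-30 is 2042-07-30.
2042-07-30 is a Wednesday and not a listed holiday, so it stands.
Deadline: 2042-07-30.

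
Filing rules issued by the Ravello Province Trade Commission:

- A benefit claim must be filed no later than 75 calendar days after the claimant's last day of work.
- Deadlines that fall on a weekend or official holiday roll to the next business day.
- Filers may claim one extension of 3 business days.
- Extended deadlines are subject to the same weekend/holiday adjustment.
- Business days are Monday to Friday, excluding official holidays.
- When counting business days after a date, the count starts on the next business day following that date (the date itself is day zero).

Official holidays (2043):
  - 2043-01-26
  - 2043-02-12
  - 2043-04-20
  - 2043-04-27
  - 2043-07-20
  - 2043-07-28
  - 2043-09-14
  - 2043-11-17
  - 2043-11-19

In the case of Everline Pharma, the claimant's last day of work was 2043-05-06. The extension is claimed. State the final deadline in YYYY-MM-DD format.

75 calendar days after 2043-05-06 is 2043-07-20.
Because 2043-07-20 is a listed holiday, the deadline becomes 2043-07-21 (Tuesday).
Applying the 3-business-day extension: 3 business days after 2043-07-21 is 2043-07-24.
2043-07-24 (Friday) is already a business day.
Final deadline: 2043-07-24.

2043-07-24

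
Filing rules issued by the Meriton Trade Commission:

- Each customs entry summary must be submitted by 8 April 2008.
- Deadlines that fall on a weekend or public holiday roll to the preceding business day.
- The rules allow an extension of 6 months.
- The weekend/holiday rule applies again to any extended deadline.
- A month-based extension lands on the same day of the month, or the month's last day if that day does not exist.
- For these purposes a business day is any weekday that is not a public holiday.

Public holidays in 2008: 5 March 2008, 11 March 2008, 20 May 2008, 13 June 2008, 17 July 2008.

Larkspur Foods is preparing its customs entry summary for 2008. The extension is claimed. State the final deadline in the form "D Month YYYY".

8 October 2008

The statutory due date is 8 April 2008.
Since 8 April 2008 is a Tuesday and not a holiday, the date is unchanged.
Add 6 months to 8 April 2008: 8 October 2008.
Since 8 October 2008 is a Wednesday and not a holiday, the date is unchanged.
So the filing is due 8 October 2008.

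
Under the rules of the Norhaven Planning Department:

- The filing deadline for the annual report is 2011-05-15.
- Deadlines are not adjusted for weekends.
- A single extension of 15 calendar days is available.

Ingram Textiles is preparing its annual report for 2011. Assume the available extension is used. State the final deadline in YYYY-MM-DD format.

The statutory due date is 2011-05-15.
No adjustment is made for weekends or holidays, so 2011-05-15 stands.
With the 15-day extension, 2011-05-15 becomes 2011-05-30.
2011-05-30 falls on a Monday. The rules make no weekend/holiday allowance, so it remains 2011-05-30.
Final deadline: 2011-05-30.

2011-05-30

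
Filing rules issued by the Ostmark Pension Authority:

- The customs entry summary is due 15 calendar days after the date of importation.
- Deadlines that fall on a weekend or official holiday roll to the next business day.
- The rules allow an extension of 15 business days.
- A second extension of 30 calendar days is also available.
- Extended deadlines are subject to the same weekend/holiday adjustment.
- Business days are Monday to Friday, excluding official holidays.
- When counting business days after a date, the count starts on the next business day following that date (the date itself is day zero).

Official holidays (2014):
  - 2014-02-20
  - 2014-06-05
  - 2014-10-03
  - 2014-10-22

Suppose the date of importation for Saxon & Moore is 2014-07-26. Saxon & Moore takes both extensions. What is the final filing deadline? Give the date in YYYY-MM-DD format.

Adding 15 calendar days to 2014-07-26 gives 2014-08-10.
Because 2014-08-10 is a Sunday, the deadline becomes 2014-08-11 (Monday).
Applying the 15-business-day extension: 15 business days after 2014-08-11 is 2014-09-01.
2014-09-01 falls on a Monday, which is a business day, so no adjustment is needed.
The 30-calendar-day extension moves the deadline from 2014-09-01 to 2014-10-01.
2014-10-01 falls on a Wednesday, which is a business day, so no adjustment is needed.
Deadline: 2014-10-01.

2014-10-01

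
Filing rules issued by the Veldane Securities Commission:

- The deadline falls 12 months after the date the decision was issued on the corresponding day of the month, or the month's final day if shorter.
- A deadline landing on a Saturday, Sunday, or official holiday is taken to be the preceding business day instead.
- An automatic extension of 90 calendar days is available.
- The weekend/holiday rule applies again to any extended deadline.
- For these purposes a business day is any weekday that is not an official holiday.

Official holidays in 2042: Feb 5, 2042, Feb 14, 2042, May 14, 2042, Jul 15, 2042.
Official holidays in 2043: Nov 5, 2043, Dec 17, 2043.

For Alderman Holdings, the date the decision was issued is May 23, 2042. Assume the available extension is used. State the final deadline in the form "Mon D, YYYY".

Aug 20, 2043

12 months after May 23, 2042, on the same day of the month, is May 23, 2043.
May 23, 2043 is a Saturday, so it moves to the preceding business day, May 22, 2043 (Friday).
Add the 90 calendar-day extension to May 22, 2043: Aug 20, 2043.
Aug 20, 2043 (Thursday) is already a business day.
Deadline: Aug 20, 2043.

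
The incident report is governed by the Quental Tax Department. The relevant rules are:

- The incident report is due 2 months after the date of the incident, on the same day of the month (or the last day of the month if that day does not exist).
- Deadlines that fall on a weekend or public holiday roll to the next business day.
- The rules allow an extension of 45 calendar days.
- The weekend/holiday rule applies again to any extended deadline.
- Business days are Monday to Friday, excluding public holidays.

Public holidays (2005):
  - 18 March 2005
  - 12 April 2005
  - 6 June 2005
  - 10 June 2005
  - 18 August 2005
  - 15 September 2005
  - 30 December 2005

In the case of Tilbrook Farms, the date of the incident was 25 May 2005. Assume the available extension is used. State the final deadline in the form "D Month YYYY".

2 months from 25 May 2005 is 25 July 2005.
25 July 2005 falls on a Monday, which is a business day, so no adjustment is needed.
Add the 45 calendar-day extension to 25 July 2005: 8 September 2005.
8 September 2005 is a Thursday and not a listed holiday, so it stands.
So the filing is due 8 September 2005.

8 September 2005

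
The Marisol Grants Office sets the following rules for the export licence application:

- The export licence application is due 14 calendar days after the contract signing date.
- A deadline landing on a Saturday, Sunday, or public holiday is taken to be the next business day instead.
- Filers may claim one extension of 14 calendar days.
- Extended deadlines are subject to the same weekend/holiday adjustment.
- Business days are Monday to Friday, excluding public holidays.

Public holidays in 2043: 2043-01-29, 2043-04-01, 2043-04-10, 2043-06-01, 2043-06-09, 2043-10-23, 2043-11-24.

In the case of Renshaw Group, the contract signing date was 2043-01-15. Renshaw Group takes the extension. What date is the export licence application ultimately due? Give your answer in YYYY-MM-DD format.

Trigger date 2043-01-15 + 14 calendar days = 2043-01-29.
2043-01-29 is a listed holiday, so it moves to the next business day, 2043-01-30 (Friday).
Applying the 14-calendar-day extension: 2043-01-30 + 14 days = 2043-02-13.
2043-02-13 (Friday) is already a business day.
Final deadline: 2043-02-13.

2043-02-13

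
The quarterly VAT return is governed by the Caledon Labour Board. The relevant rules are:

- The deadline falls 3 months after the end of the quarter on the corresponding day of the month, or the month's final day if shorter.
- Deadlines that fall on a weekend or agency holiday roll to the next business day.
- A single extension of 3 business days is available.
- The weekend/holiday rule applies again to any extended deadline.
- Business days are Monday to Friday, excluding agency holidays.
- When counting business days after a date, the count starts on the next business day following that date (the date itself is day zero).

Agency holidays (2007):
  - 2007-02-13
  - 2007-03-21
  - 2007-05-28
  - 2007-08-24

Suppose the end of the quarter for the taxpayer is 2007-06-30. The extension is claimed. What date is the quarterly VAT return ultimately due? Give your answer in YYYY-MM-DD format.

Moving 3 months forward from 2007-06-30 on the corresponding day gives 2007-09-30.
2007-09-30 is a Sunday, so it moves to the next business day, 2007-10-01 (Monday).
Counting 3 further business days from 2007-10-01 reaches 2007-10-04.
Since 2007-10-04 is a Thursday and not a holiday, the date is unchanged.
Final deadline: 2007-10-04.

2007-10-04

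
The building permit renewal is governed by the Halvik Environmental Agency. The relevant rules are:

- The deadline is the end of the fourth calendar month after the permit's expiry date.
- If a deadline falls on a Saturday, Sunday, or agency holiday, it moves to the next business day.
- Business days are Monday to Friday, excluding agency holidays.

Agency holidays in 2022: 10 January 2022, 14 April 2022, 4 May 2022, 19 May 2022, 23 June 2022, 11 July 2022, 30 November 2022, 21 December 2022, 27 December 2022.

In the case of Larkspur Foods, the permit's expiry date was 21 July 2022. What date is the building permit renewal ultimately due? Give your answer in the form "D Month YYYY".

1 December 2022

4 months after 21 July 2022 falls in November 2022; the last day of that month is 30 November 2022.
30 November 2022 is a listed holiday, so it moves to the next business day, 1 December 2022 (Thursday).
Deadline: 1 December 2022.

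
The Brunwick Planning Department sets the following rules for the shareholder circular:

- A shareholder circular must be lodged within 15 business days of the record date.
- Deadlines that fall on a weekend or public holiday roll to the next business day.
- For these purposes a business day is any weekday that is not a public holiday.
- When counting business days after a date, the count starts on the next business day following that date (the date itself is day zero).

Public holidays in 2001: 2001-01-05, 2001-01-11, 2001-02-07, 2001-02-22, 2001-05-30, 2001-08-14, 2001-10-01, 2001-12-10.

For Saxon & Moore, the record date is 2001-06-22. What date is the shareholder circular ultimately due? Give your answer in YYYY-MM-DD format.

2001-07-13

Starting the day after 2001-06-22 and counting 15 business days lands on 2001-07-13.
2001-07-13 (Friday) is already a business day.
Deadline: 2001-07-13.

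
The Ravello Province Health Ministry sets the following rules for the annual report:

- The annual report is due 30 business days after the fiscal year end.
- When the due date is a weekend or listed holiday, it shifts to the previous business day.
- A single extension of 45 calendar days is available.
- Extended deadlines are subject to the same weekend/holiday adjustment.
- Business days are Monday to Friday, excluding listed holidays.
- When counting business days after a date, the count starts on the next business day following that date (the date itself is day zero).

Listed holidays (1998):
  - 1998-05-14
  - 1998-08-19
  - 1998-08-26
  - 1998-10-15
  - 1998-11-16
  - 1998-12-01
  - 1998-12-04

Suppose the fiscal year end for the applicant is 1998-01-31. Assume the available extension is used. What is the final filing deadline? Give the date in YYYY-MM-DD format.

1998-04-27

Counting 30 business days after 1998-01-31 (skipping weekends and listed holidays) reaches 1998-03-13.
1998-03-13 is a Friday and not a listed holiday, so it stands.
The 45-calendar-day extension moves the deadline from 1998-03-13 to 1998-04-27.
1998-04-27 falls on a Monday, which is a business day, so no adjustment is needed.
Deadline: 1998-04-27.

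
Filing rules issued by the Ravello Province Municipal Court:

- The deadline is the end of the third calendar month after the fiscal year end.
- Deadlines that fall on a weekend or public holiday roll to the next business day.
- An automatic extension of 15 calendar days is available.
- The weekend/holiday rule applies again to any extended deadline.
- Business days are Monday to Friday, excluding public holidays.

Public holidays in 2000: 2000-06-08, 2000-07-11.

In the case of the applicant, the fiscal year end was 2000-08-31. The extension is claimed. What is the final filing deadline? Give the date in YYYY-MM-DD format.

3 months after 2000-08-31 falls in November 2000; the last day of that month is 2000-11-30.
2000-11-30 (Thursday) is already a business day.
The 15-calendar-day extension moves the deadline from 2000-11-30 to 2000-12-15.
2000-12-15 (Friday) is already a business day.
The final due date is 2000-12-15.

2000-12-15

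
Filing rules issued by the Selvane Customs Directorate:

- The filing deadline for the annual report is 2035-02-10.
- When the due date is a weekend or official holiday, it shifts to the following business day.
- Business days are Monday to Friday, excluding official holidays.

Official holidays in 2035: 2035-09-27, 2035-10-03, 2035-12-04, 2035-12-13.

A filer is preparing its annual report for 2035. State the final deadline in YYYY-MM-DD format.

Start from the fixed due date, 2035-02-10.
2035-02-10 falls on a Saturday. Rolling to the next business day gives 2035-02-12, a Monday.
Deadline: 2035-02-12.

2035-02-12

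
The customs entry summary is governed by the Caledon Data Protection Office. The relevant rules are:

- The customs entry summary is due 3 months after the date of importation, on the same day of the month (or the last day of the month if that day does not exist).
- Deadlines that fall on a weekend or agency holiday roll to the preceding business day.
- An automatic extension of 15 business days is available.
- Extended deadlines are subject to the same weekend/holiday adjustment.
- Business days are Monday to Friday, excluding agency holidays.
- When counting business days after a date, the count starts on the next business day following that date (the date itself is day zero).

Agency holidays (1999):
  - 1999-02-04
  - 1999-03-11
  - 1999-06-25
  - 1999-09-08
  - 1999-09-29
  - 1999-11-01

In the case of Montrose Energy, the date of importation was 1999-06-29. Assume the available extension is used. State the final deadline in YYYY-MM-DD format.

1999-10-20

3 months after 1999-06-29, on the same day of the month, is 1999-09-29.
Because 1999-09-29 is a listed holiday, the deadline becomes 1999-09-28 (Tuesday).
Counting 15 further business days from 1999-09-28 reaches 1999-10-20.
1999-10-20 falls on a Wednesday, which is a business day, so no adjustment is needed.
Final deadline: 1999-10-20.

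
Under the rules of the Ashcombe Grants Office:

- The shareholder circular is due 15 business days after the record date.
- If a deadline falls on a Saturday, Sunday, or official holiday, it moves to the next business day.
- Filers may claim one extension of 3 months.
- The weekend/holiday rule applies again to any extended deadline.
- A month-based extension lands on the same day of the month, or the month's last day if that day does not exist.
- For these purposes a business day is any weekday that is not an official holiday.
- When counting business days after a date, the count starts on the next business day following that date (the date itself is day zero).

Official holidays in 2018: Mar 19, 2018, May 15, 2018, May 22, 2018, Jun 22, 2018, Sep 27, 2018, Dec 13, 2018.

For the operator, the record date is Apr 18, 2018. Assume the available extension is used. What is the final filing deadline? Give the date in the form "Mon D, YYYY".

Aug 9, 2018

15 business days after Apr 18, 2018, excluding weekends and holidays, is May 9, 2018.
May 9, 2018 is a Wednesday and not a listed holiday, so it stands.
Applying the 3 months extension: 3 months after May 9, 2018 is Aug 9, 2018.
Aug 9, 2018 falls on a Thursday, which is a business day, so no adjustment is needed.
Final deadline: Aug 9, 2018.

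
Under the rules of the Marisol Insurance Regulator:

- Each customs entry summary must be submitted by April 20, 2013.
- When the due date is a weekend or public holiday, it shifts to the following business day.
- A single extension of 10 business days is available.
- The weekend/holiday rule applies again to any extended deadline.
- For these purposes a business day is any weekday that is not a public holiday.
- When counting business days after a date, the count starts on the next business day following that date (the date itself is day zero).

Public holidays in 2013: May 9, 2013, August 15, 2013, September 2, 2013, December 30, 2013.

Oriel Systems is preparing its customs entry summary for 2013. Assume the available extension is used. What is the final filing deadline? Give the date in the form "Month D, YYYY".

The stated deadline is April 20, 2013.
April 20, 2013 is a Saturday; the next business day is April 22, 2013 (Monday).
The 10-business-day extension runs from April 22, 2013 to May 6, 2013.
May 6, 2013 is a Monday and not a listed holiday, so it stands.
So the filing is due May 6, 2013.

May 6, 2013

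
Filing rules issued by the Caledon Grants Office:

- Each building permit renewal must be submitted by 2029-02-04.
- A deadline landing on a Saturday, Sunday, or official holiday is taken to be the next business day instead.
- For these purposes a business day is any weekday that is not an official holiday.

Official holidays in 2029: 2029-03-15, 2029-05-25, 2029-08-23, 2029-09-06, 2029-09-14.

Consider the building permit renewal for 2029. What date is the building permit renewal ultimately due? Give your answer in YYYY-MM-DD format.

2029-02-05

Start from the fixed due date, 2029-02-04.
Because 2029-02-04 is a Sunday, the deadline becomes 2029-02-05 (Monday).
Final deadline: 2029-02-05.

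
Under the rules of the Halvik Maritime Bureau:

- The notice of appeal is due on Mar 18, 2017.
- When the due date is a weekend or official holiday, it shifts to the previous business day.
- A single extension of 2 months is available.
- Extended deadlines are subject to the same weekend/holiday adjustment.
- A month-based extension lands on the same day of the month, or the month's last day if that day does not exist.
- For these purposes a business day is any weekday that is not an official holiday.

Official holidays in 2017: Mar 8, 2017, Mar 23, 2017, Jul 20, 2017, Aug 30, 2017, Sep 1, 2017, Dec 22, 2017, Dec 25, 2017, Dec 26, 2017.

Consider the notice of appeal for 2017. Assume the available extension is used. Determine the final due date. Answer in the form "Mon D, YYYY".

May 17, 2017

Start from the fixed due date, Mar 18, 2017.
Because Mar 18, 2017 is a Saturday, the deadline becomes Mar 17, 2017 (Friday).
Add 2 months to Mar 17, 2017: May 17, 2017.
Since May 17, 2017 is a Wednesday and not a holiday, the date is unchanged.
Final deadline: May 17, 2017.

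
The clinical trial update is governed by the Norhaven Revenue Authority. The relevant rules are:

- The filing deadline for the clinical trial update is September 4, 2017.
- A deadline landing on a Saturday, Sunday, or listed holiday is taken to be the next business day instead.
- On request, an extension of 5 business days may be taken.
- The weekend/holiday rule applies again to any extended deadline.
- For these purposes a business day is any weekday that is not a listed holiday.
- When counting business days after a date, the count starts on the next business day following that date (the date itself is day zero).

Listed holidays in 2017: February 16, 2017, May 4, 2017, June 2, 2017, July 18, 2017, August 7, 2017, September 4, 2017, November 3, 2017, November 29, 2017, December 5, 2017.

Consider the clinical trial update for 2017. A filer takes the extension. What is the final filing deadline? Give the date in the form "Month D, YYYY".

Start from the fixed due date, September 4, 2017.
September 4, 2017 is a listed holiday, so it moves to the next business day, September 5, 2017 (Tuesday).
Applying the 5-business-day extension: 5 business days after September 5, 2017 is September 12, 2017.
Since September 12, 2017 is a Tuesday and not a holiday, the date is unchanged.
So the filing is due September 12, 2017.

September 12, 2017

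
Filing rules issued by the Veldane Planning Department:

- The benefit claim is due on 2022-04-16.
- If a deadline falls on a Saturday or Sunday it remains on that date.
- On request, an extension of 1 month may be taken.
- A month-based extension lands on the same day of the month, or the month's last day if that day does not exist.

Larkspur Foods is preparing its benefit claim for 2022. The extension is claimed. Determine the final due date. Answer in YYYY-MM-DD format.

2022-05-16

The statutory due date is 2022-04-16.
2022-04-16 falls on a Saturday. The rules make no weekend/holiday allowance, so it remains 2022-04-16.
Applying the 1 month extension: 1 month after 2022-04-16 is 2022-05-16.
No adjustment is made for weekends or holidays, so 2022-05-16 stands.
So the filing is due 2022-05-16.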